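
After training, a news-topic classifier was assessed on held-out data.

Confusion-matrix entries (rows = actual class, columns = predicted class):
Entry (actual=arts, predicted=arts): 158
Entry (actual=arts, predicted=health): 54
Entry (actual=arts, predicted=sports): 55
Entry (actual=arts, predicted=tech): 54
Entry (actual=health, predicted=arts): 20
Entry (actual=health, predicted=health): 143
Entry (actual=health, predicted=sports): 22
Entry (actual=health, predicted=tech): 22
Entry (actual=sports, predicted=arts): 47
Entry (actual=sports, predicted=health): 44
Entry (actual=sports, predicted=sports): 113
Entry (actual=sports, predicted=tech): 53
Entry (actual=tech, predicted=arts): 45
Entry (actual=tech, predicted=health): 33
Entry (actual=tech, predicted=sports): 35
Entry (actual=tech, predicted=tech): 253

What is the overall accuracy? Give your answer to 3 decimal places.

Accuracy = trace / total = (158+143+113+253=667) / 1151 = 667/1151 = 0.579

0.579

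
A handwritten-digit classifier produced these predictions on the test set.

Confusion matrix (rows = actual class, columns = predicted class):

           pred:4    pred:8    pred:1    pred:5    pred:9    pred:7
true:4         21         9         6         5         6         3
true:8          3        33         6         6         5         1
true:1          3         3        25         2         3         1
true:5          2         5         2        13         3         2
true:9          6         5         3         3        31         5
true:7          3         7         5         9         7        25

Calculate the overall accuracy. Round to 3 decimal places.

Accuracy = trace / total = (21+33+25+13+31+25=148) / 277 = 148/277 = 0.534

0.534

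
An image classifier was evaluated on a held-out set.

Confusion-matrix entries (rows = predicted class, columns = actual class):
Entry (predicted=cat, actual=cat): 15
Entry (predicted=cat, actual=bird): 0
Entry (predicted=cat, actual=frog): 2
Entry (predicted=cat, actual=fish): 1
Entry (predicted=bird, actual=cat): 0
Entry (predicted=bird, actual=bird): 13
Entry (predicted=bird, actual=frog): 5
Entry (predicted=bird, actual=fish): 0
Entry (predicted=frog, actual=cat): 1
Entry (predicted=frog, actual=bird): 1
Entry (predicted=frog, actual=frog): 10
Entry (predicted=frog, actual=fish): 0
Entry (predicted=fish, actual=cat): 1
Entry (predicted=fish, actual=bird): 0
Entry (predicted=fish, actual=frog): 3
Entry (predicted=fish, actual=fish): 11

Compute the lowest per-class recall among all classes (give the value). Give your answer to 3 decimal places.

0.500

Per-class recall (TP/(TP+FN)):
  cat: TP=15, FN=0+1+1=2 → 15/17 = 0.8824
  bird: TP=13, FN=0+1+0=1 → 13/14 = 0.9286
  frog: TP=10, FN=2+5+3=10 → 10/20 = 0.5000
  fish: TP=11, FN=1+0+0=1 → 11/12 = 0.9167
Lowest is class 'frog' with recall = 0.500.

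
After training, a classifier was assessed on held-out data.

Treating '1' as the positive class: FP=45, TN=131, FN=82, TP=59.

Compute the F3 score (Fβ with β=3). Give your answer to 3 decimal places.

0.430

Fβ = (1+β²)·TP / ((1+β²)·TP + β²·FN + FP), with β²=9
= 10·59 / (10·59 + 9·82 + 45) = 0.430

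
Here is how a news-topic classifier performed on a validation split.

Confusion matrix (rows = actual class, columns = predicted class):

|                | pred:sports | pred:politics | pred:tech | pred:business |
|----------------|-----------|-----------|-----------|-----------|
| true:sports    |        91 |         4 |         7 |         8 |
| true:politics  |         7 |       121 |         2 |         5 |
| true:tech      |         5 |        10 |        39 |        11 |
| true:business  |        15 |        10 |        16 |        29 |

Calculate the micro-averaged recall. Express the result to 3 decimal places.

0.737

Micro-averaging pools counts across classes: ΣTP=280, ΣFP=100, ΣFN=100.
Micro-recall = TP/(TP+FN) on pooled counts = 0.737 (equals overall accuracy in single-label multiclass).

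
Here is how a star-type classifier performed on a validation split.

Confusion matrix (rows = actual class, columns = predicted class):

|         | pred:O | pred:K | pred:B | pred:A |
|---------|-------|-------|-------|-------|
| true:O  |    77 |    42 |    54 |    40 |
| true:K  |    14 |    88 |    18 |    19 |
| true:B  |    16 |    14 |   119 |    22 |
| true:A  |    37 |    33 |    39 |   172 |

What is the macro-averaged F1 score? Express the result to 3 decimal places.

0.557

Per-class F1 score (2·TP/(2·TP+FP+FN)):
  O: TP=77, FP=14+16+37=67, FN=42+54+40=136 → 154/357 = 0.4314
  K: TP=88, FP=42+14+33=89, FN=14+18+19=51 → 176/316 = 0.5570
  B: TP=119, FP=54+18+39=111, FN=16+14+22=52 → 238/401 = 0.5935
  A: TP=172, FP=40+19+22=81, FN=37+33+39=109 → 344/534 = 0.6442
Macro-F1 score = mean = (0.4314 + 0.5570 + 0.5935 + 0.6442) / 4 = 0.557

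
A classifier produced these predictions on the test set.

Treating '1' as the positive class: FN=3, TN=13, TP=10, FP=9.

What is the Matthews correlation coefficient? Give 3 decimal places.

0.349

MCC = (TP·TN − FP·FN) / √((TP+FP)(TP+FN)(TN+FP)(TN+FN))
Numerator = 10·13 − 9·3 = 103
Denominator = √(19·13·22·16) = √86944 = 294.8627
MCC = 103 / 294.8627 = 0.349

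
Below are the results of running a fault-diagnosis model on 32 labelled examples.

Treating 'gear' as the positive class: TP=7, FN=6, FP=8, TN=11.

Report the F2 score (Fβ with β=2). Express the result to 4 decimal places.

0.5224

Fβ = (1+β²)·TP / ((1+β²)·TP + β²·FN + FP), with β²=4
= 5·7 / (5·7 + 4·6 + 8) = 0.5224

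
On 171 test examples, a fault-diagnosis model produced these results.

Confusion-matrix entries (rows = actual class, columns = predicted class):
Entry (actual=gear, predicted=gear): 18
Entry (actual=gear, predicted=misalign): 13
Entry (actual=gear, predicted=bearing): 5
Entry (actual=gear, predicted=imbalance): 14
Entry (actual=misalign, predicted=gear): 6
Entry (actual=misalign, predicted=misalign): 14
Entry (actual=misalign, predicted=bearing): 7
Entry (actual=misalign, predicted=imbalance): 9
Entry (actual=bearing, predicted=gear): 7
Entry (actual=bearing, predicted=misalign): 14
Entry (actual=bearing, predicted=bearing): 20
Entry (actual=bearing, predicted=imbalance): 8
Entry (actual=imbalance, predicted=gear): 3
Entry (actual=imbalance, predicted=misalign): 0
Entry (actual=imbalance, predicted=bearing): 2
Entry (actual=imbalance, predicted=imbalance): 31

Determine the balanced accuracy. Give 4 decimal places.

0.5045

Balanced accuracy = mean of per-class recall.
  gear: recall = 18/50 = 0.36000
  misalign: recall = 14/36 = 0.38889
  bearing: recall = 20/49 = 0.40816
  imbalance: recall = 31/36 = 0.86111
Mean = (0.36000 + 0.38889 + 0.40816 + 0.86111) / 4 = 0.5045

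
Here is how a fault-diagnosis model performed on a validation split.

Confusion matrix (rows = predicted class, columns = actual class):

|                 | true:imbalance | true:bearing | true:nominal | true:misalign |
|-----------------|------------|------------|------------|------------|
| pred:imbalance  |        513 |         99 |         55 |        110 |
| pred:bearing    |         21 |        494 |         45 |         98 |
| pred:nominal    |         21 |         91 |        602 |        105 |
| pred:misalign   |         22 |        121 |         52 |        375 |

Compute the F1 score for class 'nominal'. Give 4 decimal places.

Treat 'nominal' as positive and all other classes as negative.
F1 score = 2·TP/(2·TP+FP+FN).
nominal: TP=602, FP=21+91+105=217, FN=55+45+52=152 → 1204/1573 = 0.76542

0.7654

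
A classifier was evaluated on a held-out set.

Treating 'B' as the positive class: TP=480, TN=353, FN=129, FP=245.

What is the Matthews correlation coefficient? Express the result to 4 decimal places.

0.3864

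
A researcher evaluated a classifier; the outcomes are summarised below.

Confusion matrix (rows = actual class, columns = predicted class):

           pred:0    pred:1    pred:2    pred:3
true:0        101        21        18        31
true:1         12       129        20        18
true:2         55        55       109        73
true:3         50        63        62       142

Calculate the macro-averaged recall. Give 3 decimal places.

0.533

Per-class recall (TP/(TP+FN)):
  0: TP=101, FN=21+18+31=70 → 101/171 = 0.5906
  1: TP=129, FN=12+20+18=50 → 129/179 = 0.7207
  2: TP=109, FN=55+55+73=183 → 109/292 = 0.3733
  3: TP=142, FN=50+63+62=175 → 142/317 = 0.4479
Macro-recall = mean = (0.5906 + 0.7207 + 0.3733 + 0.4479) / 4 = 0.533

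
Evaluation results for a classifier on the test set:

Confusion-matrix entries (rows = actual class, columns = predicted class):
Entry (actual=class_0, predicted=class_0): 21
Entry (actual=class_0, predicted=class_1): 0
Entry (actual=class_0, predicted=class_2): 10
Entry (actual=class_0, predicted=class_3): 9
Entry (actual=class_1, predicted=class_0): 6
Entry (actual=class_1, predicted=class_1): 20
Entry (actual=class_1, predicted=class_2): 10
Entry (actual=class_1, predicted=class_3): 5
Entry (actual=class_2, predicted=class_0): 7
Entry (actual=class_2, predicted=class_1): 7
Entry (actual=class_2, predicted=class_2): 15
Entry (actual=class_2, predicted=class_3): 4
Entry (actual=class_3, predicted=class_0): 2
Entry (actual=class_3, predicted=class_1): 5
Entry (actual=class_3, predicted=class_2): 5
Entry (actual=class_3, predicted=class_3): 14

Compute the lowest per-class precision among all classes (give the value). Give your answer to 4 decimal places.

0.3750

Per-class precision (TP/(TP+FP)):
  class_0: TP=21, FP=6+7+2=15 → 21/36 = 0.58333
  class_1: TP=20, FP=0+7+5=12 → 20/32 = 0.62500
  class_2: TP=15, FP=10+10+5=25 → 15/40 = 0.37500
  class_3: TP=14, FP=9+5+4=18 → 14/32 = 0.43750
Lowest is class 'class_2' with precision = 0.3750.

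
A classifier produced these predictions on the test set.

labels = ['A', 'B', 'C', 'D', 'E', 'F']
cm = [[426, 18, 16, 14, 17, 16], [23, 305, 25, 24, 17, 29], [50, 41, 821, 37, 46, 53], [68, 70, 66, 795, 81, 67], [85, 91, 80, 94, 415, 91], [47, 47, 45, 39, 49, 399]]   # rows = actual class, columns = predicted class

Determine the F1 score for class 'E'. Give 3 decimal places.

0.560

One-vs-rest for 'E': TP = diagonal; FP = other classes predicted 'E'; FN = 'E' predicted as other.
F1 score = 2·TP/(2·TP+FP+FN).
E: TP=415, FP=17+17+46+81+49=210, FN=85+91+80+94+91=441 → 830/1481 = 0.5604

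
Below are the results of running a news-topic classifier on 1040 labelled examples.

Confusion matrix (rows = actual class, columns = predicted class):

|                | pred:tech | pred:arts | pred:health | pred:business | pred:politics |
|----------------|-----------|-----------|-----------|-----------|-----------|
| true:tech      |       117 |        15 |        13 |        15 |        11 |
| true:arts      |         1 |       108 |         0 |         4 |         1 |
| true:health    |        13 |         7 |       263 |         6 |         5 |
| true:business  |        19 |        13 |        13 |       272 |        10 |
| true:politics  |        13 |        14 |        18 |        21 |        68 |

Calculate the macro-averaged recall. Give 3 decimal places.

Per-class recall (TP/(TP+FN)):
  tech: TP=117, FN=15+13+15+11=54 → 117/171 = 0.6842
  arts: TP=108, FN=1+0+4+1=6 → 108/114 = 0.9474
  health: TP=263, FN=13+7+6+5=31 → 263/294 = 0.8946
  business: TP=272, FN=19+13+13+10=55 → 272/327 = 0.8318
  politics: TP=68, FN=13+14+18+21=66 → 68/134 = 0.5075
Macro-recall = mean = (0.6842 + 0.9474 + 0.8946 + 0.8318 + 0.5075) / 5 = 0.773

0.773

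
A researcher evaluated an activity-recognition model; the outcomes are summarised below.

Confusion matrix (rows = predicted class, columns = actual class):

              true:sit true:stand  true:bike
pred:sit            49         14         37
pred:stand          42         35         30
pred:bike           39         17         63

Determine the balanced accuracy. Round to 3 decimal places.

0.464

Balanced accuracy = mean of per-class recall.
  sit: recall = 49/130 = 0.3769
  stand: recall = 35/66 = 0.5303
  bike: recall = 63/130 = 0.4846
Mean = (0.3769 + 0.5303 + 0.4846) / 3 = 0.464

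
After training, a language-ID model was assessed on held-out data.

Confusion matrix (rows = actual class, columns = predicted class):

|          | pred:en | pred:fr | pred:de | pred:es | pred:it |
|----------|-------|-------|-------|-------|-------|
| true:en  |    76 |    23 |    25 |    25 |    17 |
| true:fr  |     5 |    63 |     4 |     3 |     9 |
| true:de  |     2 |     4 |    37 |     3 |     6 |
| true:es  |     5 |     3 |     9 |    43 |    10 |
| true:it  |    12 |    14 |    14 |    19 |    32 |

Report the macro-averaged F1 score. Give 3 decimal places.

0.534

Per-class F1 score (2·TP/(2·TP+FP+FN)):
  en: TP=76, FP=5+2+5+12=24, FN=23+25+25+17=90 → 152/266 = 0.5714
  fr: TP=63, FP=23+4+3+14=44, FN=5+4+3+9=21 → 126/191 = 0.6597
  de: TP=37, FP=25+4+9+14=52, FN=2+4+3+6=15 → 74/141 = 0.5248
  es: TP=43, FP=25+3+3+19=50, FN=5+3+9+10=27 → 86/163 = 0.5276
  it: TP=32, FP=17+9+6+10=42, FN=12+14+14+19=59 → 64/165 = 0.3879
Macro-F1 score = mean = (0.5714 + 0.6597 + 0.5248 + 0.5276 + 0.3879) / 5 = 0.534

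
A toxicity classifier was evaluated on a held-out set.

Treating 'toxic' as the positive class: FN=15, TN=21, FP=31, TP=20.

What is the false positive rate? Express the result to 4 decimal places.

0.5962

FPR = FP/(FP+TN) = 31/(31+21) = 0.5962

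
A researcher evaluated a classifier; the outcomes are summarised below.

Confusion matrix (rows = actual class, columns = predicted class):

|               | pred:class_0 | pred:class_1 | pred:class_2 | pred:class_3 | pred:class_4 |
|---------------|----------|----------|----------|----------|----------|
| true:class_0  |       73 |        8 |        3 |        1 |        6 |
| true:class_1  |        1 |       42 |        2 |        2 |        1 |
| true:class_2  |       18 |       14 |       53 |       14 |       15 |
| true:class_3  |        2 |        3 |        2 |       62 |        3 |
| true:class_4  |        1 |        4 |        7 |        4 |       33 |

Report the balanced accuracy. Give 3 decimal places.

Balanced accuracy = mean of per-class recall.
  class_0: recall = 73/91 = 0.8022
  class_1: recall = 42/48 = 0.8750
  class_2: recall = 53/114 = 0.4649
  class_3: recall = 62/72 = 0.8611
  class_4: recall = 33/49 = 0.6735
Mean = (0.8022 + 0.8750 + 0.4649 + 0.8611 + 0.6735) / 5 = 0.735

0.735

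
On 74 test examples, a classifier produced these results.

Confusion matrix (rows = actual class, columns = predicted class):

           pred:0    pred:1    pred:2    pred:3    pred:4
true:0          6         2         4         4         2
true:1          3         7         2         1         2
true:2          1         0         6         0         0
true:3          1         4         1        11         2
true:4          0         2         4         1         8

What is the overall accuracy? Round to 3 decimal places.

Accuracy = trace / total = (6+7+6+11+8=38) / 74 = 38/74 = 0.514

0.514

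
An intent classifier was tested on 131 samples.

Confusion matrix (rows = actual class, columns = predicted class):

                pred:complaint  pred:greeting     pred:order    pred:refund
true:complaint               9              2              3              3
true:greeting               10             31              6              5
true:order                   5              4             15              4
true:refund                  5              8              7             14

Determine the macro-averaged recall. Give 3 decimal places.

0.518

Per-class recall (TP/(TP+FN)):
  complaint: TP=9, FN=2+3+3=8 → 9/17 = 0.5294
  greeting: TP=31, FN=10+6+5=21 → 31/52 = 0.5962
  order: TP=15, FN=5+4+4=13 → 15/28 = 0.5357
  refund: TP=14, FN=5+8+7=20 → 14/34 = 0.4118
Macro-recall = mean = (0.5294 + 0.5962 + 0.5357 + 0.4118) / 4 = 0.518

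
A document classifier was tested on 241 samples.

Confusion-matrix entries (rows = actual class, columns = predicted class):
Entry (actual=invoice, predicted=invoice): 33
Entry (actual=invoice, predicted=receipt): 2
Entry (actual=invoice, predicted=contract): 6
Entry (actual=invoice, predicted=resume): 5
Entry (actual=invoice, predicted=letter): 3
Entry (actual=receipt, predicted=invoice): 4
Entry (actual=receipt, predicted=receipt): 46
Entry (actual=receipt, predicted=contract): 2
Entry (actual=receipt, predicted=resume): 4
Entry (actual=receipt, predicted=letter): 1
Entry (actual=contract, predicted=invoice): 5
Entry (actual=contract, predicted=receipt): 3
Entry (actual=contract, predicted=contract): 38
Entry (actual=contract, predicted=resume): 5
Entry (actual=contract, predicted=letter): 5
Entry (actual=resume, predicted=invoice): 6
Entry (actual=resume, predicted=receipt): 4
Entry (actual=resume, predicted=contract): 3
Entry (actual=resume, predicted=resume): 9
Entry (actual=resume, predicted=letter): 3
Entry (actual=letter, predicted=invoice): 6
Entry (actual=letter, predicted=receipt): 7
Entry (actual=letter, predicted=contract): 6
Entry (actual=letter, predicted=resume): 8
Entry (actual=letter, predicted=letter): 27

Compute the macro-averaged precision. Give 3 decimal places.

0.605

Per-class precision (TP/(TP+FP)):
  invoice: TP=33, FP=4+5+6+6=21 → 33/54 = 0.6111
  receipt: TP=46, FP=2+3+4+7=16 → 46/62 = 0.7419
  contract: TP=38, FP=6+2+3+6=17 → 38/55 = 0.6909
  resume: TP=9, FP=5+4+5+8=22 → 9/31 = 0.2903
  letter: TP=27, FP=3+1+5+3=12 → 27/39 = 0.6923
Macro-precision = mean = (0.6111 + 0.7419 + 0.6909 + 0.2903 + 0.6923) / 5 = 0.605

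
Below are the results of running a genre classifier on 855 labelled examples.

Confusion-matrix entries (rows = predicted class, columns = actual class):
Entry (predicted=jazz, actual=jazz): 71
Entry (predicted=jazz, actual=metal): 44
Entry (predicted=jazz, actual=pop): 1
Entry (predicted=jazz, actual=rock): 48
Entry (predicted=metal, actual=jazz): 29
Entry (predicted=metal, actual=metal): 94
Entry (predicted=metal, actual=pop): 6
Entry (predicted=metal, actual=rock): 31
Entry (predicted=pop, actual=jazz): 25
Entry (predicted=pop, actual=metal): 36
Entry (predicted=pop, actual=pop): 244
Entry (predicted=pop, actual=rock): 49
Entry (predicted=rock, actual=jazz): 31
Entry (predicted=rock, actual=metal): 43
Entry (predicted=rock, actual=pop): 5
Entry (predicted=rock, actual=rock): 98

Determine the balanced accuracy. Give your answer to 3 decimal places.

Balanced accuracy = mean of per-class recall.
  jazz: recall = 71/156 = 0.4551
  metal: recall = 94/217 = 0.4332
  pop: recall = 244/256 = 0.9531
  rock: recall = 98/226 = 0.4336
Mean = (0.4551 + 0.4332 + 0.9531 + 0.4336) / 4 = 0.569

0.569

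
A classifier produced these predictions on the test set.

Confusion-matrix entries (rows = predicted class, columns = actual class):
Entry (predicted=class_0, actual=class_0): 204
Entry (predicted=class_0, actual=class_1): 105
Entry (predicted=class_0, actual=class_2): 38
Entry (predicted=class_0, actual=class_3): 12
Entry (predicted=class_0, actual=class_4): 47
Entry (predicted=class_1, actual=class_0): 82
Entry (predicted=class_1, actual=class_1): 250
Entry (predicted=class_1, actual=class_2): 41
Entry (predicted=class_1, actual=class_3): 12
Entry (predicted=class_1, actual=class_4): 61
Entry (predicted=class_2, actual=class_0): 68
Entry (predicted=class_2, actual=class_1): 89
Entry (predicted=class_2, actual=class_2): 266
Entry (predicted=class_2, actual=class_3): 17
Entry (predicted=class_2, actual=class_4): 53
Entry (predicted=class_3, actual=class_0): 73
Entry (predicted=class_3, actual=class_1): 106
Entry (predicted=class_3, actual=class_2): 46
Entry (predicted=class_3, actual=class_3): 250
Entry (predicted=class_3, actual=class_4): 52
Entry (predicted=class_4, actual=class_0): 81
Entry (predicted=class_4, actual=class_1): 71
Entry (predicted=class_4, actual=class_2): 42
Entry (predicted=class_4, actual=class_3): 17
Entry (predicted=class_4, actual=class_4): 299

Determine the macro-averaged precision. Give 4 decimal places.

Per-class precision (TP/(TP+FP)):
  class_0: TP=204, FP=105+38+12+47=202 → 204/406 = 0.50246
  class_1: TP=250, FP=82+41+12+61=196 → 250/446 = 0.56054
  class_2: TP=266, FP=68+89+17+53=227 → 266/493 = 0.53955
  class_3: TP=250, FP=73+106+46+52=277 → 250/527 = 0.47438
  class_4: TP=299, FP=81+71+42+17=211 → 299/510 = 0.58627
Macro-precision = mean = (0.50246 + 0.56054 + 0.53955 + 0.47438 + 0.58627) / 5 = 0.5326

0.5326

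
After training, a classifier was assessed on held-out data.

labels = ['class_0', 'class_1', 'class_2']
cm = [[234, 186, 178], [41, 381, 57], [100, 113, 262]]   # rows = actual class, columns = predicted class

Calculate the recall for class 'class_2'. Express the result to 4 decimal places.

0.5516

One-vs-rest for 'class_2': TP = diagonal; FP = other classes predicted 'class_2'; FN = 'class_2' predicted as other.
recall = TP/(TP+FN).
class_2: TP=262, FN=100+113=213 → 262/475 = 0.55158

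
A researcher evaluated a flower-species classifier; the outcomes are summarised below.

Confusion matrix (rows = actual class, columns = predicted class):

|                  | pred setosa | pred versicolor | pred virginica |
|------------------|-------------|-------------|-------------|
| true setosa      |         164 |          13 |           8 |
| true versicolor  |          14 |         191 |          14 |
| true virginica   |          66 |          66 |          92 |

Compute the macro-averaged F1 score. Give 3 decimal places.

Per-class F1 score (2·TP/(2·TP+FP+FN)):
  setosa: TP=164, FP=14+66=80, FN=13+8=21 → 328/429 = 0.7646
  versicolor: TP=191, FP=13+66=79, FN=14+14=28 → 382/489 = 0.7812
  virginica: TP=92, FP=8+14=22, FN=66+66=132 → 184/338 = 0.5444
Macro-F1 score = mean = (0.7646 + 0.7812 + 0.5444) / 3 = 0.697

0.697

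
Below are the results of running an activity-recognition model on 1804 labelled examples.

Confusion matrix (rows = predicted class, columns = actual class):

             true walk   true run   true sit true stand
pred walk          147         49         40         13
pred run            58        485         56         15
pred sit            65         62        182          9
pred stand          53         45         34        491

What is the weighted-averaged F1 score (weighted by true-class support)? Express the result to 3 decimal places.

Per-class F1 score (2·TP/(2·TP+FP+FN)):
  walk: TP=147, FP=49+40+13=102, FN=58+65+53=176 → 294/572 = 0.5140
  run: TP=485, FP=58+56+15=129, FN=49+62+45=156 → 970/1255 = 0.7729
  sit: TP=182, FP=65+62+9=136, FN=40+56+34=130 → 364/630 = 0.5778
  stand: TP=491, FP=53+45+34=132, FN=13+15+9=37 → 982/1151 = 0.8532
Weighted-F1 score = Σ (supportᵢ/N)·F1 scoreᵢ with N=1804: (323/1804)·0.5140 + (641/1804)·0.7729 + (312/1804)·0.5778 + (528/1804)·0.8532 = 0.716

0.716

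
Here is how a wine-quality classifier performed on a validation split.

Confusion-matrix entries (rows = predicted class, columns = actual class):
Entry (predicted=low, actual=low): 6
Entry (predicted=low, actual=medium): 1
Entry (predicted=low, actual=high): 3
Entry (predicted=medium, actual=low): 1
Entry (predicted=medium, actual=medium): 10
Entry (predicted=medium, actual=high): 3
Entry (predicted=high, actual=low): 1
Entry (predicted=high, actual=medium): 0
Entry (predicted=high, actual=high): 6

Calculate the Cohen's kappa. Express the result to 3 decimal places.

Observed agreement pₒ = trace/N = 22/31 = 0.7097
Expected agreement pₑ = Σ (rowᵢ·colᵢ)/N² = (8·10 + 11·14 + 12·7)/31² = 0.3309
κ = (pₒ − pₑ)/(1 − pₑ) = (0.7097 − 0.3309)/(1 − 0.3309) = 0.566

0.566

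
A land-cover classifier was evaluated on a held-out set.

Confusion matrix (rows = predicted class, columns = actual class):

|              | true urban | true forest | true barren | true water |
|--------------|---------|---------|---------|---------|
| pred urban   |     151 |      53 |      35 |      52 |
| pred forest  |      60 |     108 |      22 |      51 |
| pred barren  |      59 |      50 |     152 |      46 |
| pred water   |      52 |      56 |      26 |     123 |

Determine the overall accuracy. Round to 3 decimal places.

0.487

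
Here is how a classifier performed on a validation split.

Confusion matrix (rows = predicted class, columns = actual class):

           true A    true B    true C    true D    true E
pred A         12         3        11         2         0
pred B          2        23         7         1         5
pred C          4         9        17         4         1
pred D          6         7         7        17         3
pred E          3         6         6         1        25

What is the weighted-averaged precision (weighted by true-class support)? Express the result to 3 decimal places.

0.524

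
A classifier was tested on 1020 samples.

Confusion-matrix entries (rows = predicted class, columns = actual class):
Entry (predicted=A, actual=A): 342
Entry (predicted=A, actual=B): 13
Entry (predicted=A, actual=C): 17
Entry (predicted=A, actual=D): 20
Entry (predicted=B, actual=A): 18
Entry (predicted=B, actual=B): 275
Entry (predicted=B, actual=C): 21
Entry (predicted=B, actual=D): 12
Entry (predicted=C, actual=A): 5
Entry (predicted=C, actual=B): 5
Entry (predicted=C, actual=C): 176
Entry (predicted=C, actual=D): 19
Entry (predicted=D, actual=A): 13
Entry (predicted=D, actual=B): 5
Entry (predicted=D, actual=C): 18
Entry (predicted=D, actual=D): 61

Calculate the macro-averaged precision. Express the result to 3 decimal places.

Per-class precision (TP/(TP+FP)):
  A: TP=342, FP=13+17+20=50 → 342/392 = 0.8724
  B: TP=275, FP=18+21+12=51 → 275/326 = 0.8436
  C: TP=176, FP=5+5+19=29 → 176/205 = 0.8585
  D: TP=61, FP=13+5+18=36 → 61/97 = 0.6289
Macro-precision = mean = (0.8724 + 0.8436 + 0.8585 + 0.6289) / 4 = 0.801

0.801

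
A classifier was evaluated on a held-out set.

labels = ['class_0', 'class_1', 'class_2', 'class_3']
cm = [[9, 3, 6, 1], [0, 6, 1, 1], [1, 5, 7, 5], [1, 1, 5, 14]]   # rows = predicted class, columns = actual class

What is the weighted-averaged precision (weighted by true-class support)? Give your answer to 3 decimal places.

0.573

Per-class precision (TP/(TP+FP)):
  class_0: TP=9, FP=3+6+1=10 → 9/19 = 0.4737
  class_1: TP=6, FP=0+1+1=2 → 6/8 = 0.7500
  class_2: TP=7, FP=1+5+5=11 → 7/18 = 0.3889
  class_3: TP=14, FP=1+1+5=7 → 14/21 = 0.6667
Weighted-precision = Σ (supportᵢ/N)·precisionᵢ with N=66: (11/66)·0.4737 + (15/66)·0.7500 + (19/66)·0.3889 + (21/66)·0.6667 = 0.573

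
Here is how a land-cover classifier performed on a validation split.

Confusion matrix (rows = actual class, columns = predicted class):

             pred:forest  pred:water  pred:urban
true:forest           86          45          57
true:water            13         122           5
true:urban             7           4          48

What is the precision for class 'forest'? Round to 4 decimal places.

0.8113

Treat 'forest' as positive and all other classes as negative.
precision = TP/(TP+FP).
forest: TP=86, FP=13+7=20 → 86/106 = 0.81132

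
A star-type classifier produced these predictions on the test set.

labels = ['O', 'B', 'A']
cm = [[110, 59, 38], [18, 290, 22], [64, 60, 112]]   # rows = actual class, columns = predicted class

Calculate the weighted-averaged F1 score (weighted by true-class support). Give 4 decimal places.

0.6503

Per-class F1 score (2·TP/(2·TP+FP+FN)):
  O: TP=110, FP=18+64=82, FN=59+38=97 → 220/399 = 0.55138
  B: TP=290, FP=59+60=119, FN=18+22=40 → 580/739 = 0.78484
  A: TP=112, FP=38+22=60, FN=64+60=124 → 224/408 = 0.54902
Weighted-F1 score = Σ (supportᵢ/N)·F1 scoreᵢ with N=773: (207/773)·0.55138 + (330/773)·0.78484 + (236/773)·0.54902 = 0.6503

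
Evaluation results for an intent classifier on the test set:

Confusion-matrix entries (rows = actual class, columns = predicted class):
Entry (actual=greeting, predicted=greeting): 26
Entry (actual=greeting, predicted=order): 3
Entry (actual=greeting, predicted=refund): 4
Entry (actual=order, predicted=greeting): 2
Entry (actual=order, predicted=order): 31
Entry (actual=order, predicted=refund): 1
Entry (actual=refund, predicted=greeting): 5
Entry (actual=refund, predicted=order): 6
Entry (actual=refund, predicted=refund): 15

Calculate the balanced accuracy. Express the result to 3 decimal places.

0.759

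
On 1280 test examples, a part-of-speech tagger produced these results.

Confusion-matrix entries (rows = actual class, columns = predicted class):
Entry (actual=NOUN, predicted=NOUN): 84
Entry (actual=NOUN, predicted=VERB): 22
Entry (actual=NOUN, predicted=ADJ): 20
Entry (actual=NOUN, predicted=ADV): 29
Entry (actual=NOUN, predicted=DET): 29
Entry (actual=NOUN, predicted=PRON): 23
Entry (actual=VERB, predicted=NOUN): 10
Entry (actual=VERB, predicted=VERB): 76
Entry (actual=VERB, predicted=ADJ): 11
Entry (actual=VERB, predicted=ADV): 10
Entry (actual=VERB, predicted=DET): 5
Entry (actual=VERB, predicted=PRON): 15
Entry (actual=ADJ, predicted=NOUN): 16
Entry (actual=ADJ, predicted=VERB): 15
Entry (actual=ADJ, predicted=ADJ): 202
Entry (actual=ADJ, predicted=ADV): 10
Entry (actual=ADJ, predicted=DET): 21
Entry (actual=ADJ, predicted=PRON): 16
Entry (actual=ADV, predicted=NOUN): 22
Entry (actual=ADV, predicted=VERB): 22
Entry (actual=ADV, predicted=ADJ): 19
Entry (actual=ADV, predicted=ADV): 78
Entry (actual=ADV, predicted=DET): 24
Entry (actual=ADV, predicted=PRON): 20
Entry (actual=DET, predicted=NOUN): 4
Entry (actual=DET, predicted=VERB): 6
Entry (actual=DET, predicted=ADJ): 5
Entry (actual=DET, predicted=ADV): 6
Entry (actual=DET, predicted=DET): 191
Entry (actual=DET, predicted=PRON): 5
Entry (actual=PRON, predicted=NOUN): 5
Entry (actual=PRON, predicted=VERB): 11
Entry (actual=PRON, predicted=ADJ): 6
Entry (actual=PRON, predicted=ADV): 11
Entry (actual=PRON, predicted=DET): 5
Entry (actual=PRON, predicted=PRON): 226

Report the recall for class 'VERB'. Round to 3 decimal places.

0.598

recall = TP/(TP+FN).
VERB: TP=76, FN=10+11+10+5+15=51 → 76/127 = 0.5984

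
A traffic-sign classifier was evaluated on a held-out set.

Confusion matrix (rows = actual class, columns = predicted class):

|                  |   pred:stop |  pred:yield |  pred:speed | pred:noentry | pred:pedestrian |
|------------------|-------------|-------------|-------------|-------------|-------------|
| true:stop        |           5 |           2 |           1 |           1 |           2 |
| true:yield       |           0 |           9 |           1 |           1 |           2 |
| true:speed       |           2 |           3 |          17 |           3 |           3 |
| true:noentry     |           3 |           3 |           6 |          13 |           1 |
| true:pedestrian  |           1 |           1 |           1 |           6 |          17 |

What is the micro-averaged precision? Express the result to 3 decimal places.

Micro-averaging pools counts across classes: ΣTP=61, ΣFP=43, ΣFN=43.
Micro-precision = TP/(TP+FP) on pooled counts = 0.587 (equals overall accuracy in single-label multiclass).

0.587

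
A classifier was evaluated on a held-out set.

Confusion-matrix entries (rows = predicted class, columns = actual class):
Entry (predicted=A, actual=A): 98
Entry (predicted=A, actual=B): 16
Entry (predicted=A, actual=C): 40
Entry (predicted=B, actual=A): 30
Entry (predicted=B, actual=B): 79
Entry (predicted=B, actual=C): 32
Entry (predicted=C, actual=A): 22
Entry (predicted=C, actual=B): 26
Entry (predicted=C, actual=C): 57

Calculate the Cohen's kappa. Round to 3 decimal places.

0.375

Observed agreement pₒ = trace/N = 234/400 = 0.5850
Expected agreement pₑ = Σ (rowᵢ·colᵢ)/N² = (150·154 + 121·141 + 129·105)/400² = 0.3357
κ = (pₒ − pₑ)/(1 − pₑ) = (0.5850 − 0.3357)/(1 − 0.3357) = 0.375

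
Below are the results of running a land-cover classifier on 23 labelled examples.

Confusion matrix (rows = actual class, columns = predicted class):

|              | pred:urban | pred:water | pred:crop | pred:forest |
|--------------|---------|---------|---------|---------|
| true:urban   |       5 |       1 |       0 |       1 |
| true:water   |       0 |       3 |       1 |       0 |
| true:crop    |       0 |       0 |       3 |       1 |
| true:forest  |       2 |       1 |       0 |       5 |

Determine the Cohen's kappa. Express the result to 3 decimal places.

0.585

Observed agreement pₒ = trace/N = 16/23 = 0.6957
Expected agreement pₑ = Σ (rowᵢ·colᵢ)/N² = (7·7 + 4·5 + 4·4 + 8·7)/23² = 0.2665
κ = (pₒ − pₑ)/(1 − pₑ) = (0.6957 − 0.2665)/(1 − 0.2665) = 0.585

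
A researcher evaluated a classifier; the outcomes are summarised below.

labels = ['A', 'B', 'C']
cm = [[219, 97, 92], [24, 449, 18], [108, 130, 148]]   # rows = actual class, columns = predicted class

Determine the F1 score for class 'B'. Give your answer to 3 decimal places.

Treat 'B' as positive and all other classes as negative.
F1 score = 2·TP/(2·TP+FP+FN).
B: TP=449, FP=97+130=227, FN=24+18=42 → 898/1167 = 0.7695

0.769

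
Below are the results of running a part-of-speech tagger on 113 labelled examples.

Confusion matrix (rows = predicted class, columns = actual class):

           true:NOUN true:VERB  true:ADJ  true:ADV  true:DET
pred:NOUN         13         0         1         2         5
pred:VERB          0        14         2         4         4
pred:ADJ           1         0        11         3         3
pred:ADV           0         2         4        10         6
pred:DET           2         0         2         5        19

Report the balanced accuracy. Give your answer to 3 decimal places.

0.634

Balanced accuracy = mean of per-class recall.
  NOUN: recall = 13/16 = 0.8125
  VERB: recall = 14/16 = 0.8750
  ADJ: recall = 11/20 = 0.5500
  ADV: recall = 10/24 = 0.4167
  DET: recall = 19/37 = 0.5135
Mean = (0.8125 + 0.8750 + 0.5500 + 0.4167 + 0.5135) / 5 = 0.634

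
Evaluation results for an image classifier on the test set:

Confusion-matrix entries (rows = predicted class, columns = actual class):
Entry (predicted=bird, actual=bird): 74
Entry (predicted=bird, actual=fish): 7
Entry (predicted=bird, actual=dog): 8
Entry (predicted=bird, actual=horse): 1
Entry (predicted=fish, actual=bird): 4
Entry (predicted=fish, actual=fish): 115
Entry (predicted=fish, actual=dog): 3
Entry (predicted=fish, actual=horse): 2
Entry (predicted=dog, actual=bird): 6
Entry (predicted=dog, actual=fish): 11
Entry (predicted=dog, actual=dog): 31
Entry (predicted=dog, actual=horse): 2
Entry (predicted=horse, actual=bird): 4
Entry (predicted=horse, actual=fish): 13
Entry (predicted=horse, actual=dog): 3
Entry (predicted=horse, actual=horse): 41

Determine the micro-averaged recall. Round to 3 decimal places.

Micro-averaging pools counts across classes: ΣTP=261, ΣFP=64, ΣFN=64.
Micro-recall = TP/(TP+FN) on pooled counts = 0.803 (equals overall accuracy in single-label multiclass).

0.803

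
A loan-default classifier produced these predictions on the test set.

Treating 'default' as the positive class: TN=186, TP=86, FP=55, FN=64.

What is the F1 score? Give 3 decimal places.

Precision = TP/(TP+FP) = 86/141 = 0.6099
Recall = TP/(TP+FN) = 86/150 = 0.5733
F1 = 2·TP/(2·TP+FP+FN) = 172/291 = 0.591

0.591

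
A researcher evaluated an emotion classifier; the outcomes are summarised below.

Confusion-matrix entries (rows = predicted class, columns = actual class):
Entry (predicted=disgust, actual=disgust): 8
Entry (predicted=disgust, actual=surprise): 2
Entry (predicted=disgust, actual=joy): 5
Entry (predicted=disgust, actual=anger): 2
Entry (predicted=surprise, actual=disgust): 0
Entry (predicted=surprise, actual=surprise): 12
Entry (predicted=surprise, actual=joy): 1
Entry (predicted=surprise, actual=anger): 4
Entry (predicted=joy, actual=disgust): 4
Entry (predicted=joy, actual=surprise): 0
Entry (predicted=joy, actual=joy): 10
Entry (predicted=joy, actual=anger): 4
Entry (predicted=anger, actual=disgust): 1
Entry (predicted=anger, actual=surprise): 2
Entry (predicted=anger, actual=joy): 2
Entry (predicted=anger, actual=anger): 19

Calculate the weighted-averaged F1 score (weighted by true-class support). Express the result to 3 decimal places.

0.650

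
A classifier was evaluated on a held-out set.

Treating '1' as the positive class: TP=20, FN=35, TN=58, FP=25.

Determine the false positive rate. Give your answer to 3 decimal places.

0.301

FPR = FP/(FP+TN) = 25/(25+58) = 0.301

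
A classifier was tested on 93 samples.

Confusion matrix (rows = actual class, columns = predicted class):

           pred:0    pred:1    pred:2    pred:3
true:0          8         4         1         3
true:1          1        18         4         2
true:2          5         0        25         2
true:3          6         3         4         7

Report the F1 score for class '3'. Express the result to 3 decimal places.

Treat '3' as positive and all other classes as negative.
F1 score = 2·TP/(2·TP+FP+FN).
3: TP=7, FP=3+2+2=7, FN=6+3+4=13 → 14/34 = 0.4118

0.412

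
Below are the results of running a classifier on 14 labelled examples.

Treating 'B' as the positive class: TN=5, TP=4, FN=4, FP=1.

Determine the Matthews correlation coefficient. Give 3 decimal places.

0.344

MCC = (TP·TN − FP·FN) / √((TP+FP)(TP+FN)(TN+FP)(TN+FN))
Numerator = 4·5 − 1·4 = 16
Denominator = √(5·8·6·9) = √2160 = 46.4758
MCC = 16 / 46.4758 = 0.344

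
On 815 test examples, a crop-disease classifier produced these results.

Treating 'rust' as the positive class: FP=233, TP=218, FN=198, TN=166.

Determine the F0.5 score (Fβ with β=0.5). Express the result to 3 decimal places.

Fβ = (1+β²)·TP / ((1+β²)·TP + β²·FN + FP), with β²=1/4
= 1.25·218 / (1.25·218 + 0.25·198 + 233) = 0.491

0.491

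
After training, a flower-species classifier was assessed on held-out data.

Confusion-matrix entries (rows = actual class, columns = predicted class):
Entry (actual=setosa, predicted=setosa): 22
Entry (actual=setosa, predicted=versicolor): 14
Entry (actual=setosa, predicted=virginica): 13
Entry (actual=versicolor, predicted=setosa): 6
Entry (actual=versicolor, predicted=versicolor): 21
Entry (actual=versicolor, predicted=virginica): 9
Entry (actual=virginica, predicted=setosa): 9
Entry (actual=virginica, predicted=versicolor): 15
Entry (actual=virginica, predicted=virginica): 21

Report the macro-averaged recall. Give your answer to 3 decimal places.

0.500

Per-class recall (TP/(TP+FN)):
  setosa: TP=22, FN=14+13=27 → 22/49 = 0.4490
  versicolor: TP=21, FN=6+9=15 → 21/36 = 0.5833
  virginica: TP=21, FN=9+15=24 → 21/45 = 0.4667
Macro-recall = mean = (0.4490 + 0.5833 + 0.4667) / 3 = 0.500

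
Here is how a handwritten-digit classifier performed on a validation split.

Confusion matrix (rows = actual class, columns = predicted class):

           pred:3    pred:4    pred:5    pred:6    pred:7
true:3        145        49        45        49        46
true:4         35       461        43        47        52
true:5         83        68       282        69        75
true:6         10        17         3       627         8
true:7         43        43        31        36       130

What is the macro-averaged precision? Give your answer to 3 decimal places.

0.611

Per-class precision (TP/(TP+FP)):
  3: TP=145, FP=35+83+10+43=171 → 145/316 = 0.4589
  4: TP=461, FP=49+68+17+43=177 → 461/638 = 0.7226
  5: TP=282, FP=45+43+3+31=122 → 282/404 = 0.6980
  6: TP=627, FP=49+47+69+36=201 → 627/828 = 0.7572
  7: TP=130, FP=46+52+75+8=181 → 130/311 = 0.4180
Macro-precision = mean = (0.4589 + 0.7226 + 0.6980 + 0.7572 + 0.4180) / 5 = 0.611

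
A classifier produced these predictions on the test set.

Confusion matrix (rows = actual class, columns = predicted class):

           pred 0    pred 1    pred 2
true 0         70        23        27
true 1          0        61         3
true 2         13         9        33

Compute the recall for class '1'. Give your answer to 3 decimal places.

0.953

recall = TP/(TP+FN).
1: TP=61, FN=0+3=3 → 61/64 = 0.9531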